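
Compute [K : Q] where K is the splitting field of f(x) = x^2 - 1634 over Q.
[K : Q] = 2

f(x) = x^2 - 1634 factors as (x - √1634)(x + √1634). The splitting field is K = Q(√1634). Since 1634 is squarefree and > 1, it is not a perfect square, so x^2 - 1634 is irreducible over Q and [Q(√1634) : Q] = 2. Hence [K : Q] = 2.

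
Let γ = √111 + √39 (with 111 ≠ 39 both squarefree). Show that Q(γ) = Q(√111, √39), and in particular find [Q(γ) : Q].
[Q(γ) : Q] = 4 (equivalently, Q(γ) = Q(√111, √39))

Obviously Q(γ) ⊆ Q(√111, √39), and [Q(√111, √39):Q] = 4 (since 111, 39 are distinct squarefree integers > 1 with 4329 not a perfect square). To show equality we compute the minimal polynomial of γ. From γ = √111 + √39: γ^2 = 111 + 2√(4329) + 39 = 150 + 2√(4329), so γ^2 - 150 = 2√(4329); squaring, (γ^2 - 150)^2 = 4·4329, i.e. γ^4 - 300γ^2 + 22500 - 17316 = 0, i.e. γ^4 - 300γ^2 + 5184 = 0. So γ is a root of x^4 - 300x^2 + 5184. This polynomial is irreducible over Q: it has no rational root (each ±√111 ± √39 is irrational), and any factorization into two quadratics over Q would force √(4329) ∈ Q (pairing opposite roots) or √111, √39 ∈ Q (other pairings), all impossible. Hence [Q(γ):Q] = 4 = [Q(√111, √39):Q], so Q(γ) = Q(√111, √39).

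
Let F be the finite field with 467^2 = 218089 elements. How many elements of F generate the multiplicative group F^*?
There are φ(218088) = 66816 primitive elements

F_q^* is cyclic of order q - 1 = 218088. A cyclic group of order m has exactly φ(m) generators. Here m = 218088 = 2^3 · 3^2 · 13 · 233, so the number of primitive elements is φ(218088) = 66816.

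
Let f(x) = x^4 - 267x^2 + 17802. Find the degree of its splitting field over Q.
[K : Q] = 4

Solving the quadratic in x^2: x^2 = (267 ± √(267^2 - 4·17802))/2 = (267 ± √81)/2 = (267 ± 9)/2, giving x^2 = 129 or x^2 = 138. So f(x) = (x^2 - 129)(x^2 - 138) and the roots of f are ±√129, ±√138. Hence the splitting field is K = Q(√129, √138). Since 129 and 138 are distinct squarefree integers > 1, their product 17802 is not a perfect square, so √138 ∉ Q(√129). By the tower law [K:Q] = [Q(√129,√138):Q(√129)] · [Q(√129):Q] = 2 · 2 = 4.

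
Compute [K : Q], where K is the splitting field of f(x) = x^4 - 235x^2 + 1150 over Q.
[K : Q] = 4

Solving the quadratic in x^2: x^2 = (235 ± √(235^2 - 4·1150))/2 = (235 ± √50625)/2 = (235 ± 225)/2, giving x^2 = 5 or x^2 = 230. So f(x) = (x^2 - 5)(x^2 - 230) and the roots of f are ±√5, ±√230. Hence the splitting field is K = Q(√5, √230). Since 5 and 230 are distinct squarefree integers > 1, their product 1150 is not a perfect square, so √230 ∉ Q(√5). By the tower law [K:Q] = [Q(√5,√230):Q(√5)] · [Q(√5):Q] = 2 · 2 = 4.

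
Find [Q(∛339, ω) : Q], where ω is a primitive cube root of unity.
[Q(∛339, ω) : Q] = 6

[Q(∛339):Q] = 3 (min poly x^3 - 339, irreducible since 339 is not a perfect cube). [Q(ω):Q] = 2 (min poly x^2 + x + 1). Since Q(∛339) ⊂ R and ω ∉ R, we have ω ∉ Q(∛339), so x^2 + x + 1 remains irreducible over Q(∛339) and [Q(∛339, ω) : Q(∛339)] = 2. By the tower law, [Q(∛339, ω) : Q] = 3 · 2 = 6. (In fact Q(∛339, ω) is the splitting field of x^3 - 339 over Q.)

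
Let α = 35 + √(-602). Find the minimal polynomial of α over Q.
m_α(x) = x^2 - 70x + 1827

From α - 35 = √(-602), squaring gives (α - 35)^2 = -602, i.e. α^2 - 70α + 1225 = -602, so α^2 - 70α + 1827 = 0. The discriminant of x^2 - 70x + 1827 is (-70)^2 - 4·(1827) = 4900 - 7308 = -2408, and 4·(-602) is not a perfect square in Q since -602 is squarefree and ≠ 1. Hence x^2 - 70x + 1827 is irreducible over Q and is the minimal polynomial of α.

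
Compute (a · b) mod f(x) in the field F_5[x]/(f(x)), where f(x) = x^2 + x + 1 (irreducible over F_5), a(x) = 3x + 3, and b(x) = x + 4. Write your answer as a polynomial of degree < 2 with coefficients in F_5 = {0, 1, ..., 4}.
a · b ≡ 2x + 4 (mod f(x))

Multiply in F_5[x]: a(x)·b(x) = (3x + 3)·(x + 4) = 3x^2 + 2. This has degree ≥ 2, so divide by f(x) over F_5: 3x^2 + 2 = (3)·(x^2 + x + 1) + (2x + 4). Hence a·b ≡ 2x + 4 (mod f). (F_5[x]/(f) is a field with 5^2 = 25 elements since f is irreducible of degree 2.)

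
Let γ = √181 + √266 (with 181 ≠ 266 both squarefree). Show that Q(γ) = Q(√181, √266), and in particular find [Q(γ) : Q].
[Q(γ) : Q] = 4 (equivalently, Q(γ) = Q(√181, √266))

Obviously Q(γ) ⊆ Q(√181, √266), and [Q(√181, √266):Q] = 4 (since 181, 266 are distinct squarefree integers > 1 with 48146 not a perfect square). To show equality we compute the minimal polynomial of γ. From γ = √181 + √266: γ^2 = 181 + 2√(48146) + 266 = 447 + 2√(48146), so γ^2 - 447 = 2√(48146); squaring, (γ^2 - 447)^2 = 4·48146, i.e. γ^4 - 894γ^2 + 199809 - 192584 = 0, i.e. γ^4 - 894γ^2 + 7225 = 0. So γ is a root of x^4 - 894x^2 + 7225. This polynomial is irreducible over Q: it has no rational root (each ±√181 ± √266 is irrational), and any factorization into two quadratics over Q would force √(48146) ∈ Q (pairing opposite roots) or √181, √266 ∈ Q (other pairings), all impossible. Hence [Q(γ):Q] = 4 = [Q(√181, √266):Q], so Q(γ) = Q(√181, √266).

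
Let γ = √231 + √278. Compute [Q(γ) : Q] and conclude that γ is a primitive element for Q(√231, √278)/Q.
[Q(γ) : Q] = 4 (equivalently, Q(γ) = Q(√231, √278))

Obviously Q(γ) ⊆ Q(√231, √278), and [Q(√231, √278):Q] = 4 (since 231, 278 are distinct squarefree integers > 1 with 64218 not a perfect square). To show equality we compute the minimal polynomial of γ. From γ = √231 + √278: γ^2 = 231 + 2√(64218) + 278 = 509 + 2√(64218), so γ^2 - 509 = 2√(64218); squaring, (γ^2 - 509)^2 = 4·64218, i.e. γ^4 - 1018γ^2 + 259081 - 256872 = 0, i.e. γ^4 - 1018γ^2 + 2209 = 0. So γ is a root of x^4 - 1018x^2 + 2209. This polynomial is irreducible over Q: it has no rational root (each ±√231 ± √278 is irrational), and any factorization into two quadratics over Q would force √(64218) ∈ Q (pairing opposite roots) or √231, √278 ∈ Q (other pairings), all impossible. Hence [Q(γ):Q] = 4 = [Q(√231, √278):Q], so Q(γ) = Q(√231, √278).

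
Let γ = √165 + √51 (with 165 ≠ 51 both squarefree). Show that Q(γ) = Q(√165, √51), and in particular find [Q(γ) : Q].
[Q(γ) : Q] = 4 (equivalently, Q(γ) = Q(√165, √51))

Obviously Q(γ) ⊆ Q(√165, √51), and [Q(√165, √51):Q] = 4 (since 165, 51 are distinct squarefree integers > 1 with 8415 not a perfect square). To show equality we compute the minimal polynomial of γ. From γ = √165 + √51: γ^2 = 165 + 2√(8415) + 51 = 216 + 2√(8415), so γ^2 - 216 = 2√(8415); squaring, (γ^2 - 216)^2 = 4·8415, i.e. γ^4 - 432γ^2 + 46656 - 33660 = 0, i.e. γ^4 - 432γ^2 + 12996 = 0. So γ is a root of x^4 - 432x^2 + 12996. This polynomial is irreducible over Q: it has no rational root (each ±√165 ± √51 is irrational), and any factorization into two quadratics over Q would force √(8415) ∈ Q (pairing opposite roots) or √165, √51 ∈ Q (other pairings), all impossible. Hence [Q(γ):Q] = 4 = [Q(√165, √51):Q], so Q(γ) = Q(√165, √51).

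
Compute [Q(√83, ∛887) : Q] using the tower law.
[Q(√83, ∛887) : Q] = 6

Let L = Q(√83, ∛887). Since Q(√83) ⊂ L and [Q(√83):Q] = 2, the tower law gives 2 | [L:Q]. Likewise Q(∛887) ⊂ L with [Q(∛887):Q] = 3 (because 887 is not a perfect cube), so 3 | [L:Q]. As gcd(2,3) = 1, [L:Q] is divisible by 6. Conversely L is generated over Q by √83 and ∛887, so [L:Q] ≤ 2·3 = 6. Therefore [Q(√83, ∛887) : Q] = 6.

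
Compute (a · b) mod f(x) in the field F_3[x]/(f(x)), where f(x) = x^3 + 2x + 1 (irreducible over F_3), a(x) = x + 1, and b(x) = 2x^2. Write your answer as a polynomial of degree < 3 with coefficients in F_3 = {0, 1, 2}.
a · b ≡ 2x^2 + 2x + 1 (mod f(x))

Multiply in F_3[x]: a(x)·b(x) = (x + 1)·(2x^2) = 2x^3 + 2x^2. This has degree ≥ 3, so divide by f(x) over F_3: 2x^3 + 2x^2 = (2)·(x^3 + 2x + 1) + (2x^2 + 2x + 1). Hence a·b ≡ 2x^2 + 2x + 1 (mod f). (F_3[x]/(f) is a field with 3^3 = 27 elements since f is irreducible of degree 3.)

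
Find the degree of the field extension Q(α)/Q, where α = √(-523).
[Q(α):Q] = 2

[Q(α):Q] equals the degree of the minimal polynomial of α. Here α^2 = -523 and x^2 + 523 is irreducible (d = -523 is squarefree, ≠ 1, hence not a square), so deg(m_α) = 2. Thus [Q(α):Q] = 2.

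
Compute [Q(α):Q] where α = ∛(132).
[Q(α):Q] = 3

The minimal polynomial of α is x^3 - 132, irreducible over Q since 132 is not a perfect cube (so x^3 - 132 has no rational root). Hence [Q(α):Q] = deg(m_α) = 3.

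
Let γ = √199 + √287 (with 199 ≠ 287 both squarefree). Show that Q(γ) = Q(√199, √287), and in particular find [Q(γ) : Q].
[Q(γ) : Q] = 4 (equivalently, Q(γ) = Q(√199, √287))

Obviously Q(γ) ⊆ Q(√199, √287), and [Q(√199, √287):Q] = 4 (since 199, 287 are distinct squarefree integers > 1 with 57113 not a perfect square). To show equality we compute the minimal polynomial of γ. From γ = √199 + √287: γ^2 = 199 + 2√(57113) + 287 = 486 + 2√(57113), so γ^2 - 486 = 2√(57113); squaring, (γ^2 - 486)^2 = 4·57113, i.e. γ^4 - 972γ^2 + 236196 - 228452 = 0, i.e. γ^4 - 972γ^2 + 7744 = 0. So γ is a root of x^4 - 972x^2 + 7744. This polynomial is irreducible over Q: it has no rational root (each ±√199 ± √287 is irrational), and any factorization into two quadratics over Q would force √(57113) ∈ Q (pairing opposite roots) or √199, √287 ∈ Q (other pairings), all impossible. Hence [Q(γ):Q] = 4 = [Q(√199, √287):Q], so Q(γ) = Q(√199, √287).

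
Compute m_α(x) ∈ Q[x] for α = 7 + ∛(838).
m_α(x) = x^3 - 21x^2 + 147x - 1181

Set β = α - 7 = ∛(838), so β^3 = 838. Then (α - 7)^3 - 838 = 0, i.e. α is a root of g(x) = (x - 7)^3 - 838 = x^3 - 21x^2 + 147x - 1181. Since g(x) = h(x - 7) where h(x) = x^3 - 838, and h is irreducible over Q (because 838 is not a perfect cube, so h has no rational root, and a monic cubic with no rational root is irreducible), g is also irreducible (irreducibility is preserved under the substitution x → x - 7). Hence m_α(x) = x^3 - 21x^2 + 147x - 1181.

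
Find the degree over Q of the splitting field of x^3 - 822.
[K : Q] = 6

The roots of x^3 - 822 are ∛822, ω∛822, ω^2∛822 where ω = e^(2πi/3) is a primitive cube root of unity, so K = Q(∛822, ω). Now [Q(∛822):Q] = 3 (since 822 is not a perfect cube, x^3 - 822 is irreducible) and [Q(ω):Q] = 2. Both 2 and 3 divide [K:Q], and [K:Q] ≤ 3·2 = 6, so [K:Q] = 6. (Equivalently: Q(∛822) ⊂ R but ω ∉ R, so [K : Q(∛822)] = 2.)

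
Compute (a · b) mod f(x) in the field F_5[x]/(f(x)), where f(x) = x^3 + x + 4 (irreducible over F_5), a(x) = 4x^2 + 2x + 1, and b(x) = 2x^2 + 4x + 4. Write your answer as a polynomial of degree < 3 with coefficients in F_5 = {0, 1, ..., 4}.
a · b ≡ 3x^2 + 4 (mod f(x))

Multiply in F_5[x]: a(x)·b(x) = (4x^2 + 2x + 1)·(2x^2 + 4x + 4) = 3x^4 + x^2 + 2x + 4. This has degree ≥ 3, so divide by f(x) over F_5: 3x^4 + x^2 + 2x + 4 = (3x)·(x^3 + x + 4) + (3x^2 + 4). Hence a·b ≡ 3x^2 + 4 (mod f). (F_5[x]/(f) is a field with 5^3 = 125 elements since f is irreducible of degree 3.)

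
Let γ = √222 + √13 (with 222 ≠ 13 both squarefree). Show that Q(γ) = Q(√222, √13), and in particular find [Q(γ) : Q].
[Q(γ) : Q] = 4 (equivalently, Q(γ) = Q(√222, √13))

Obviously Q(γ) ⊆ Q(√222, √13), and [Q(√222, √13):Q] = 4 (since 222, 13 are distinct squarefree integers > 1 with 2886 not a perfect square). To show equality we compute the minimal polynomial of γ. From γ = √222 + √13: γ^2 = 222 + 2√(2886) + 13 = 235 + 2√(2886), so γ^2 - 235 = 2√(2886); squaring, (γ^2 - 235)^2 = 4·2886, i.e. γ^4 - 470γ^2 + 55225 - 11544 = 0, i.e. γ^4 - 470γ^2 + 43681 = 0. So γ is a root of x^4 - 470x^2 + 43681. This polynomial is irreducible over Q: it has no rational root (each ±√222 ± √13 is irrational), and any factorization into two quadratics over Q would force √(2886) ∈ Q (pairing opposite roots) or √222, √13 ∈ Q (other pairings), all impossible. Hence [Q(γ):Q] = 4 = [Q(√222, √13):Q], so Q(γ) = Q(√222, √13).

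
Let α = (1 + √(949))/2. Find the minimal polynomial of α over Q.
m_α(x) = x^2 - x - 237

From 2α - 1 = √(949), squaring gives (2α - 1)^2 = 949, i.e. 4α^2 - 4α + 1 = 949, so α^2 - α + (1 - 949)/4 = 0. Since 949 ≡ 1 (mod 4), (1 - 949)/4 = -237 ∈ Z. The polynomial x^2 - x - 237 has discriminant 1 - 4·(-237) = 949, which is not a perfect square in Q (d = 949 is squarefree and ≠ 1), so x^2 - x - 237 is irreducible over Q. It is the minimal polynomial of α.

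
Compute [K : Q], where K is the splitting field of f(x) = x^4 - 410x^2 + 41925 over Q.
[K : Q] = 4

Solving the quadratic in x^2: x^2 = (410 ± √(410^2 - 4·41925))/2 = (410 ± √400)/2 = (410 ± 20)/2, giving x^2 = 215 or x^2 = 195. So f(x) = (x^2 - 215)(x^2 - 195) and the roots of f are ±√215, ±√195. Hence the splitting field is K = Q(√215, √195). Since 215 and 195 are distinct squarefree integers > 1, their product 41925 is not a perfect square, so √195 ∉ Q(√215). By the tower law [K:Q] = [Q(√215,√195):Q(√215)] · [Q(√215):Q] = 2 · 2 = 4.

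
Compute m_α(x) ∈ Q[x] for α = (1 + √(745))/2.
m_α(x) = x^2 - x - 186

From 2α - 1 = √(745), squaring gives (2α - 1)^2 = 745, i.e. 4α^2 - 4α + 1 = 745, so α^2 - α + (1 - 745)/4 = 0. Since 745 ≡ 1 (mod 4), (1 - 745)/4 = -186 ∈ Z. The polynomial x^2 - x - 186 has discriminant 1 - 4·(-186) = 745, which is not a perfect square in Q (d = 745 is squarefree and ≠ 1), so x^2 - x - 186 is irreducible over Q. It is the minimal polynomial of α.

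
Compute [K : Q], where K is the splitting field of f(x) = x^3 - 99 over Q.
[K : Q] = 6

The roots of x^3 - 99 are ∛99, ω∛99, ω^2∛99 where ω = e^(2πi/3) is a primitive cube root of unity, so K = Q(∛99, ω). Now [Q(∛99):Q] = 3 (since 99 is not a perfect cube, x^3 - 99 is irreducible) and [Q(ω):Q] = 2. Both 2 and 3 divide [K:Q], and [K:Q] ≤ 3·2 = 6, so [K:Q] = 6. (Equivalently: Q(∛99) ⊂ R but ω ∉ R, so [K : Q(∛99)] = 2.)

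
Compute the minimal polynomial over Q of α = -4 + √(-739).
m_α(x) = x^2 + 8x + 755

From α + 4 = √(-739), squaring gives (α + 4)^2 = -739, i.e. α^2 + 8α + 16 = -739, so α^2 + 8α + 755 = 0. The discriminant of x^2 + 8x + 755 is (8)^2 - 4·(755) = 64 - 3020 = -2956, and 4·(-739) is not a perfect square in Q since -739 is squarefree and ≠ 1. Hence x^2 + 8x + 755 is irreducible over Q and is the minimal polynomial of α.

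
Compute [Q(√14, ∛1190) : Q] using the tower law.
[Q(√14, ∛1190) : Q] = 6

Let L = Q(√14, ∛1190). Since Q(√14) ⊂ L and [Q(√14):Q] = 2, the tower law gives 2 | [L:Q]. Likewise Q(∛1190) ⊂ L with [Q(∛1190):Q] = 3 (because 1190 is not a perfect cube), so 3 | [L:Q]. As gcd(2,3) = 1, [L:Q] is divisible by 6. Conversely L is generated over Q by √14 and ∛1190, so [L:Q] ≤ 2·3 = 6. Therefore [Q(√14, ∛1190) : Q] = 6.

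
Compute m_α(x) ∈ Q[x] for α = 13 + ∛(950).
m_α(x) = x^3 - 39x^2 + 507x - 3147

Set β = α - 13 = ∛(950), so β^3 = 950. Then (α - 13)^3 - 950 = 0, i.e. α is a root of g(x) = (x - 13)^3 - 950 = x^3 - 39x^2 + 507x - 3147. Since g(x) = h(x - 13) where h(x) = x^3 - 950, and h is irreducible over Q (because 950 is not a perfect cube, so h has no rational root, and a monic cubic with no rational root is irreducible), g is also irreducible (irreducibility is preserved under the substitution x → x - 13). Hence m_α(x) = x^3 - 39x^2 + 507x - 3147.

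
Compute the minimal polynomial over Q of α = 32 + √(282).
m_α(x) = x^2 - 64x + 742

From α - 32 = √(282), squaring gives (α - 32)^2 = 282, i.e. α^2 - 64α + 1024 = 282, so α^2 - 64α + 742 = 0. The discriminant of x^2 - 64x + 742 is (-64)^2 - 4·(742) = 4096 - 2968 = 1128, and 4·(282) is not a perfect square in Q since 282 is squarefree and ≠ 1. Hence x^2 - 64x + 742 is irreducible over Q and is the minimal polynomial of α.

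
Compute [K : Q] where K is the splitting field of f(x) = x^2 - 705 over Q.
[K : Q] = 2

f(x) = x^2 - 705 factors as (x - √705)(x + √705). The splitting field is K = Q(√705). Since 705 is squarefree and > 1, it is not a perfect square, so x^2 - 705 is irreducible over Q and [Q(√705) : Q] = 2. Hence [K : Q] = 2.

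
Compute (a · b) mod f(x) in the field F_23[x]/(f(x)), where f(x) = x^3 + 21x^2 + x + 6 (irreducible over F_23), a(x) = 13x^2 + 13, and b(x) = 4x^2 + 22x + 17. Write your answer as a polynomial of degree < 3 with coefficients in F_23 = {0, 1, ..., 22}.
a · b ≡ 12x^2 + 21x + 20 (mod f(x))

Multiply in F_23[x]: a(x)·b(x) = (13x^2 + 13)·(4x^2 + 22x + 17) = 6x^4 + 10x^3 + 20x^2 + 10x + 14. This has degree ≥ 3, so divide by f(x) over F_23: 6x^4 + 10x^3 + 20x^2 + 10x + 14 = (6x + 22)·(x^3 + 21x^2 + x + 6) + (12x^2 + 21x + 20). Hence a·b ≡ 12x^2 + 21x + 20 (mod f). (F_23[x]/(f) is a field with 23^3 = 12167 elements since f is irreducible of degree 3.)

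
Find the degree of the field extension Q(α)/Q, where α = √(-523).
[Q(α):Q] = 2

[Q(α):Q] equals the degree of the minimal polynomial of α. Here α^2 = -523 and x^2 + 523 is irreducible (d = -523 is squarefree, ≠ 1, hence not a square), so deg(m_α) = 2. Thus [Q(α):Q] = 2.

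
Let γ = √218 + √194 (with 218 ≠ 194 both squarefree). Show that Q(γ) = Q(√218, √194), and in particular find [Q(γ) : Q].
[Q(γ) : Q] = 4 (equivalently, Q(γ) = Q(√218, √194))

Obviously Q(γ) ⊆ Q(√218, √194), and [Q(√218, √194):Q] = 4 (since 218, 194 are distinct squarefree integers > 1 with 42292 not a perfect square). To show equality we compute the minimal polynomial of γ. From γ = √218 + √194: γ^2 = 218 + 2√(42292) + 194 = 412 + 2√(42292), so γ^2 - 412 = 2√(42292); squaring, (γ^2 - 412)^2 = 4·42292, i.e. γ^4 - 824γ^2 + 169744 - 169168 = 0, i.e. γ^4 - 824γ^2 + 576 = 0. So γ is a root of x^4 - 824x^2 + 576. This polynomial is irreducible over Q: it has no rational root (each ±√218 ± √194 is irrational), and any factorization into two quadratics over Q would force √(42292) ∈ Q (pairing opposite roots) or √218, √194 ∈ Q (other pairings), all impossible. Hence [Q(γ):Q] = 4 = [Q(√218, √194):Q], so Q(γ) = Q(√218, √194).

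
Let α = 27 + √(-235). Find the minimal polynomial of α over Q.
m_α(x) = x^2 - 54x + 964

From α - 27 = √(-235), squaring gives (α - 27)^2 = -235, i.e. α^2 - 54α + 729 = -235, so α^2 - 54α + 964 = 0. The discriminant of x^2 - 54x + 964 is (-54)^2 - 4·(964) = 2916 - 3856 = -940, and 4·(-235) is not a perfect square in Q since -235 is squarefree and ≠ 1. Hence x^2 - 54x + 964 is irreducible over Q and is the minimal polynomial of α.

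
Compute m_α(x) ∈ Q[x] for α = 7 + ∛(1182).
m_α(x) = x^3 - 21x^2 + 147x - 1525

Set β = α - 7 = ∛(1182), so β^3 = 1182. Then (α - 7)^3 - 1182 = 0, i.e. α is a root of g(x) = (x - 7)^3 - 1182 = x^3 - 21x^2 + 147x - 1525. Since g(x) = h(x - 7) where h(x) = x^3 - 1182, and h is irreducible over Q (because 1182 is not a perfect cube, so h has no rational root, and a monic cubic with no rational root is irreducible), g is also irreducible (irreducibility is preserved under the substitution x → x - 7). Hence m_α(x) = x^3 - 21x^2 + 147x - 1525.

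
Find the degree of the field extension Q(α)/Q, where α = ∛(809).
[Q(α):Q] = 3

The minimal polynomial of α is x^3 - 809, irreducible over Q since 809 is not a perfect cube (so x^3 - 809 has no rational root). Hence [Q(α):Q] = deg(m_α) = 3.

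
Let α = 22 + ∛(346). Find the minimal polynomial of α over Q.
m_α(x) = x^3 - 66x^2 + 1452x - 10994

Set β = α - 22 = ∛(346), so β^3 = 346. Then (α - 22)^3 - 346 = 0, i.e. α is a root of g(x) = (x - 22)^3 - 346 = x^3 - 66x^2 + 1452x - 10994. Since g(x) = h(x - 22) where h(x) = x^3 - 346, and h is irreducible over Q (because 346 is not a perfect cube, so h has no rational root, and a monic cubic with no rational root is irreducible), g is also irreducible (irreducibility is preserved under the substitution x → x - 22). Hence m_α(x) = x^3 - 66x^2 + 1452x - 10994.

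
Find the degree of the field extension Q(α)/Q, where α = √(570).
[Q(α):Q] = 2

[Q(α):Q] equals the degree of the minimal polynomial of α. Here α^2 = 570 and x^2 - 570 is irreducible (d = 570 is squarefree, ≠ 1, hence not a square), so deg(m_α) = 2. Thus [Q(α):Q] = 2.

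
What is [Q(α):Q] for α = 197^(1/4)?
[Q(α):Q] = 4

α is a root of x^4 - 197. By Eisenstein's criterion at the prime p = 197 (which divides the constant term 197 but p^2 = 38809 does not, since 197 is squarefree), x^4 - 197 is irreducible over Q. Hence [Q(α):Q] = 4.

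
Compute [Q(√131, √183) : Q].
[Q(√131, √183) : Q] = 4

[Q(√131):Q] = 2 (min poly x^2 - 131, irreducible since 131 is squarefree > 1). For the top step, suppose √183 ∈ Q(√131), say √183 = c + d√131 with c, d ∈ Q. Squaring: 183 = c^2 + 131d^2 + 2cd√131. Since √131 ∉ Q this forces 2cd = 0. If d = 0 then √183 = c ∈ Q, contradicting 183 squarefree > 1. If c = 0 then 183 = 131d^2, so 131·183 = (131d)^2 is a perfect square in Q — but 131·183 = 23973 is not a perfect square (since 131 and 183 are distinct squarefree integers). Contradiction. Hence √183 ∉ Q(√131), so x^2 - 183 stays irreducible over Q(√131) and [Q(√131, √183) : Q(√131)] = 2. By the tower law, [Q(√131, √183) : Q] = 2 · 2 = 4.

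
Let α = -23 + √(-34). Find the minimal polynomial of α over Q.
m_α(x) = x^2 + 46x + 563

From α + 23 = √(-34), squaring gives (α + 23)^2 = -34, i.e. α^2 + 46α + 529 = -34, so α^2 + 46α + 563 = 0. The discriminant of x^2 + 46x + 563 is (46)^2 - 4·(563) = 2116 - 2252 = -136, and 4·(-34) is not a perfect square in Q since -34 is squarefree and ≠ 1. Hence x^2 + 46x + 563 is irreducible over Q and is the minimal polynomial of α.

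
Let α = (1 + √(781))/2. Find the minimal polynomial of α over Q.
m_α(x) = x^2 - x - 195

From 2α - 1 = √(781), squaring gives (2α - 1)^2 = 781, i.e. 4α^2 - 4α + 1 = 781, so α^2 - α + (1 - 781)/4 = 0. Since 781 ≡ 1 (mod 4), (1 - 781)/4 = -195 ∈ Z. The polynomial x^2 - x - 195 has discriminant 1 - 4·(-195) = 781, which is not a perfect square in Q (d = 781 is squarefree and ≠ 1), so x^2 - x - 195 is irreducible over Q. It is the minimal polynomial of α.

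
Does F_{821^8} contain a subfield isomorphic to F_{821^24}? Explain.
No: F_{821^24} is not a subfield of F_{821^8}

F_{p^m} embeds in F_{p^n} iff m | n. Here 24 ∤ 8 (since 8 = 0·24 + 8 with remainder 8 ≠ 0), so F_{821^24} is not a subfield of F_{821^8}. Equivalently: if it were, the tower law would give 24 = [F_{821^24}:F_821] dividing [F_{821^8}:F_821] = 8, contradiction.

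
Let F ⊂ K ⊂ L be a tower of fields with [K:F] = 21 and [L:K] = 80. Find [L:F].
[L:F] = 1680

The tower law says that for any tower of field extensions F ⊂ K ⊂ L with finite degrees, [L:F] = [L:K] · [K:F]. Here this gives [L:F] = 80 · 21 = 1680.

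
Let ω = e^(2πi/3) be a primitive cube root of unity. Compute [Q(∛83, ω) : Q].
[Q(∛83, ω) : Q] = 6

[Q(∛83):Q] = 3 (min poly x^3 - 83, irreducible since 83 is not a perfect cube). [Q(ω):Q] = 2 (min poly x^2 + x + 1). Since Q(∛83) ⊂ R and ω ∉ R, we have ω ∉ Q(∛83), so x^2 + x + 1 remains irreducible over Q(∛83) and [Q(∛83, ω) : Q(∛83)] = 2. By the tower law, [Q(∛83, ω) : Q] = 3 · 2 = 6. (In fact Q(∛83, ω) is the splitting field of x^3 - 83 over Q.)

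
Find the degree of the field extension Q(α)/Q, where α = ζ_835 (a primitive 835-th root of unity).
[Q(α):Q] = 664

The minimal polynomial of ζ_835 over Q is the 835-th cyclotomic polynomial Φ_835(x), which is irreducible over Q and has degree φ(835) = 664. Hence [Q(α):Q] = φ(835) = 664.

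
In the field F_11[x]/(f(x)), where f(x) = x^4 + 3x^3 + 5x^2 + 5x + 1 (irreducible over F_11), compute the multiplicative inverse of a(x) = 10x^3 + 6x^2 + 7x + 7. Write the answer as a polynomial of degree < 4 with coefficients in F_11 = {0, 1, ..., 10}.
a(x)^(-1) ≡ 7x^3 + 3x^2 + 10x + 8 (mod f(x))

Since f is irreducible over F_11, F_11[x]/(f) is a field and a(x) ≠ 0 has an inverse. Apply the extended Euclidean algorithm to f(x) and a(x) in F_11[x]: f(x) = (10x + 2)·a(x) + (9x + 9);  a(x) = (6x^2 + 2x)·(9x + 9) + (7). The last nonzero remainder is the constant 7 = gcd(f, a) in F_11. Back-substituting through the division chain expresses 7 = s(x)·a(x) + t(x)·f(x) with s(x) ≡ 5x^3 + 10x^2 + 4x + 1 (mod f), so (5x^3 + 10x^2 + 4x + 1)·a(x) ≡ 7 (mod f). Multiplying by 7^(-1) ≡ 8 in F_11 gives a(x)^(-1) ≡ 8·(5x^3 + 10x^2 + 4x + 1) ≡ 7x^3 + 3x^2 + 10x + 8 (mod f). Check: (10x^3 + 6x^2 + 7x + 7)·(7x^3 + 3x^2 + 10x + 8) = 4x^6 + 6x^5 + 2x^4 + x^3 + 7x^2 + 5x + 1 ≡ 1 (mod x^4 + 3x^3 + 5x^2 + 5x + 1).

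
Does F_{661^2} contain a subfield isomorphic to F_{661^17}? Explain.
No: F_{661^17} is not a subfield of F_{661^2}

F_{p^m} embeds in F_{p^n} iff m | n. Here 17 ∤ 2 (since 2 = 0·17 + 2 with remainder 2 ≠ 0), so F_{661^17} is not a subfield of F_{661^2}. Equivalently: if it were, the tower law would give 17 = [F_{661^17}:F_661] dividing [F_{661^2}:F_661] = 2, contradiction.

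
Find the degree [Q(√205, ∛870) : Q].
[Q(√205, ∛870) : Q] = 6

Let L = Q(√205, ∛870). Since Q(√205) ⊂ L and [Q(√205):Q] = 2, the tower law gives 2 | [L:Q]. Likewise Q(∛870) ⊂ L with [Q(∛870):Q] = 3 (because 870 is not a perfect cube), so 3 | [L:Q]. As gcd(2,3) = 1, [L:Q] is divisible by 6. Conversely L is generated over Q by √205 and ∛870, so [L:Q] ≤ 2·3 = 6. Therefore [Q(√205, ∛870) : Q] = 6.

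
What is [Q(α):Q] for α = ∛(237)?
[Q(α):Q] = 3

The minimal polynomial of α is x^3 - 237, irreducible over Q since 237 is not a perfect cube (so x^3 - 237 has no rational root). Hence [Q(α):Q] = deg(m_α) = 3.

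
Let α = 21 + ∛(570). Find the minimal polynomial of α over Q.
m_α(x) = x^3 - 63x^2 + 1323x - 9831

Set β = α - 21 = ∛(570), so β^3 = 570. Then (α - 21)^3 - 570 = 0, i.e. α is a root of g(x) = (x - 21)^3 - 570 = x^3 - 63x^2 + 1323x - 9831. Since g(x) = h(x - 21) where h(x) = x^3 - 570, and h is irreducible over Q (because 570 is not a perfect cube, so h has no rational root, and a monic cubic with no rational root is irreducible), g is also irreducible (irreducibility is preserved under the substitution x → x - 21). Hence m_α(x) = x^3 - 63x^2 + 1323x - 9831.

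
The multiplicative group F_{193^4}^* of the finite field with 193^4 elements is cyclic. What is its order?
|F_{193^4}^*| = 1387488000

F_{193^4} has 193^4 = 1387488001 elements; its multiplicative group consists of all nonzero elements, so |F_{193^4}^*| = 1387488001 - 1 = 1387488000. (It is cyclic since any finite subgroup of the multiplicative group of a field is cyclic.)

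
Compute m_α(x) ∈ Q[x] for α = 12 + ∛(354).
m_α(x) = x^3 - 36x^2 + 432x - 2082

Set β = α - 12 = ∛(354), so β^3 = 354. Then (α - 12)^3 - 354 = 0, i.e. α is a root of g(x) = (x - 12)^3 - 354 = x^3 - 36x^2 + 432x - 2082. Since g(x) = h(x - 12) where h(x) = x^3 - 354, and h is irreducible over Q (because 354 is not a perfect cube, so h has no rational root, and a monic cubic with no rational root is irreducible), g is also irreducible (irreducibility is preserved under the substitution x → x - 12). Hence m_α(x) = x^3 - 36x^2 + 432x - 2082.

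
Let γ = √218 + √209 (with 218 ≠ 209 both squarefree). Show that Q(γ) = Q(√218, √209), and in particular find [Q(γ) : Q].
[Q(γ) : Q] = 4 (equivalently, Q(γ) = Q(√218, √209))

Obviously Q(γ) ⊆ Q(√218, √209), and [Q(√218, √209):Q] = 4 (since 218, 209 are distinct squarefree integers > 1 with 45562 not a perfect square). To show equality we compute the minimal polynomial of γ. From γ = √218 + √209: γ^2 = 218 + 2√(45562) + 209 = 427 + 2√(45562), so γ^2 - 427 = 2√(45562); squaring, (γ^2 - 427)^2 = 4·45562, i.e. γ^4 - 854γ^2 + 182329 - 182248 = 0, i.e. γ^4 - 854γ^2 + 81 = 0. So γ is a root of x^4 - 854x^2 + 81. This polynomial is irreducible over Q: it has no rational root (each ±√218 ± √209 is irrational), and any factorization into two quadratics over Q would force √(45562) ∈ Q (pairing opposite roots) or √218, √209 ∈ Q (other pairings), all impossible. Hence [Q(γ):Q] = 4 = [Q(√218, √209):Q], so Q(γ) = Q(√218, √209).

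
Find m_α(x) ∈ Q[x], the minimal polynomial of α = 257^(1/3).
m_α(x) = x^3 - 257

α satisfies α^3 = 257, so x^3 - 257 annihilates α. By the rational root test, a rational root p/q (in lowest terms) of x^3 - 257 would satisfy p^3 = 257 q^3, forcing q = 1 and p^3 = 257; but 257 is not a perfect cube, contradiction. A monic cubic over Q with no rational root is irreducible (any nontrivial factorization would include a linear factor). Hence x^3 - 257 is the minimal polynomial of α, and in particular [Q(α):Q] = 3.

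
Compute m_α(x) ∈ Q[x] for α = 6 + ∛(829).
m_α(x) = x^3 - 18x^2 + 108x - 1045

Set β = α - 6 = ∛(829), so β^3 = 829. Then (α - 6)^3 - 829 = 0, i.e. α is a root of g(x) = (x - 6)^3 - 829 = x^3 - 18x^2 + 108x - 1045. Since g(x) = h(x - 6) where h(x) = x^3 - 829, and h is irreducible over Q (because 829 is not a perfect cube, so h has no rational root, and a monic cubic with no rational root is irreducible), g is also irreducible (irreducibility is preserved under the substitution x → x - 6). Hence m_α(x) = x^3 - 18x^2 + 108x - 1045.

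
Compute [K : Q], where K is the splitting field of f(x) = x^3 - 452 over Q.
[K : Q] = 6

The roots of x^3 - 452 are ∛452, ω∛452, ω^2∛452 where ω = e^(2πi/3) is a primitive cube root of unity, so K = Q(∛452, ω). Now [Q(∛452):Q] = 3 (since 452 is not a perfect cube, x^3 - 452 is irreducible) and [Q(ω):Q] = 2. Both 2 and 3 divide [K:Q], and [K:Q] ≤ 3·2 = 6, so [K:Q] = 6. (Equivalently: Q(∛452) ⊂ R but ω ∉ R, so [K : Q(∛452)] = 2.)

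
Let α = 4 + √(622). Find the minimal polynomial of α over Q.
m_α(x) = x^2 - 8x - 606

From α - 4 = √(622), squaring gives (α - 4)^2 = 622, i.e. α^2 - 8α + 16 = 622, so α^2 - 8α - 606 = 0. The discriminant of x^2 - 8x - 606 is (-8)^2 - 4·(-606) = 64 + 2424 = 2488, and 4·(622) is not a perfect square in Q since 622 is squarefree and ≠ 1. Hence x^2 - 8x - 606 is irreducible over Q and is the minimal polynomial of α.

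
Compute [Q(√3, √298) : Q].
[Q(√3, √298) : Q] = 4

[Q(√3):Q] = 2 (min poly x^2 - 3, irreducible since 3 is squarefree > 1). For the top step, suppose √298 ∈ Q(√3), say √298 = c + d√3 with c, d ∈ Q. Squaring: 298 = c^2 + 3d^2 + 2cd√3. Since √3 ∉ Q this forces 2cd = 0. If d = 0 then √298 = c ∈ Q, contradicting 298 squarefree > 1. If c = 0 then 298 = 3d^2, so 3·298 = (3d)^2 is a perfect square in Q — but 3·298 = 894 is not a perfect square (since 3 and 298 are distinct squarefree integers). Contradiction. Hence √298 ∉ Q(√3), so x^2 - 298 stays irreducible over Q(√3) and [Q(√3, √298) : Q(√3)] = 2. By the tower law, [Q(√3, √298) : Q] = 2 · 2 = 4.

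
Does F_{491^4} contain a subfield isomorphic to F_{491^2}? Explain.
Yes: F_{491^2} is a subfield of F_{491^4}

F_{p^m} embeds in F_{p^n} iff m | n (since F_{p^n} is the splitting field of x^(p^n) - x, and F_{p^m} ⊂ F_{p^n} forces p^n to be a power of p^m, i.e. m | n; conversely if m | n then every root of x^(p^m) - x is a root of x^(p^n) - x). Here 2 | 4 (since 4 = 2·2), so F_{491^2} is a subfield of F_{491^4}, and [F_{491^4} : F_{491^2}] = 4/2 = 2.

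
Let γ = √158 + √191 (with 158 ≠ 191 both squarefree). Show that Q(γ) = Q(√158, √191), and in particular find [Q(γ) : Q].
[Q(γ) : Q] = 4 (equivalently, Q(γ) = Q(√158, √191))

Obviously Q(γ) ⊆ Q(√158, √191), and [Q(√158, √191):Q] = 4 (since 158, 191 are distinct squarefree integers > 1 with 30178 not a perfect square). To show equality we compute the minimal polynomial of γ. From γ = √158 + √191: γ^2 = 158 + 2√(30178) + 191 = 349 + 2√(30178), so γ^2 - 349 = 2√(30178); squaring, (γ^2 - 349)^2 = 4·30178, i.e. γ^4 - 698γ^2 + 121801 - 120712 = 0, i.e. γ^4 - 698γ^2 + 1089 = 0. So γ is a root of x^4 - 698x^2 + 1089. This polynomial is irreducible over Q: it has no rational root (each ±√158 ± √191 is irrational), and any factorization into two quadratics over Q would force √(30178) ∈ Q (pairing opposite roots) or √158, √191 ∈ Q (other pairings), all impossible. Hence [Q(γ):Q] = 4 = [Q(√158, √191):Q], so Q(γ) = Q(√158, √191).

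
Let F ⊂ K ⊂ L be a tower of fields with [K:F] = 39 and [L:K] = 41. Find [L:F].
[L:F] = 1599

The tower law says that for any tower of field extensions F ⊂ K ⊂ L with finite degrees, [L:F] = [L:K] · [K:F]. Here this gives [L:F] = 41 · 39 = 1599.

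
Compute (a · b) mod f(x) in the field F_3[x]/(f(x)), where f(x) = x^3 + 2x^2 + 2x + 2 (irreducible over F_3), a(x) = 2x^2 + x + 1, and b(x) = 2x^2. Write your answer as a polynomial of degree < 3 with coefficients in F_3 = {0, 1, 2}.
a · b ≡ x (mod f(x))

Multiply in F_3[x]: a(x)·b(x) = (2x^2 + x + 1)·(2x^2) = x^4 + 2x^3 + 2x^2. This has degree ≥ 3, so divide by f(x) over F_3: x^4 + 2x^3 + 2x^2 = (x)·(x^3 + 2x^2 + 2x + 2) + (x). Hence a·b ≡ x (mod f). (F_3[x]/(f) is a field with 3^3 = 27 elements since f is irreducible of degree 3.)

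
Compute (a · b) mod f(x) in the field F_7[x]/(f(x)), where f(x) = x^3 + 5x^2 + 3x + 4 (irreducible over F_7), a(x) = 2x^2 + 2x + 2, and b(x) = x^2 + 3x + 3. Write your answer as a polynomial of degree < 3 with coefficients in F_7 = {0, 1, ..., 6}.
a · b ≡ 4x^2 + 3x (mod f(x))

Multiply in F_7[x]: a(x)·b(x) = (2x^2 + 2x + 2)·(x^2 + 3x + 3) = 2x^4 + x^3 + 5x + 6. This has degree ≥ 3, so divide by f(x) over F_7: 2x^4 + x^3 + 5x + 6 = (2x + 5)·(x^3 + 5x^2 + 3x + 4) + (4x^2 + 3x). Hence a·b ≡ 4x^2 + 3x (mod f). (F_7[x]/(f) is a field with 7^3 = 343 elements since f is irreducible of degree 3.)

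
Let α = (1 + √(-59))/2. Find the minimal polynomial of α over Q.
m_α(x) = x^2 - x + 15

From 2α - 1 = √(-59), squaring gives (2α - 1)^2 = -59, i.e. 4α^2 - 4α + 1 = -59, so α^2 - α + (1 + 59)/4 = 0. Since -59 ≡ 1 (mod 4), (1 + 59)/4 = 15 ∈ Z. The polynomial x^2 - x + 15 has discriminant 1 - 4·(15) = -59, which is not a perfect square in Q (d = -59 is squarefree and ≠ 1), so x^2 - x + 15 is irreducible over Q. It is the minimal polynomial of α.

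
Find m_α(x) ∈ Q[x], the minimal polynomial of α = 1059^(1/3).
m_α(x) = x^3 - 1059

α satisfies α^3 = 1059, so x^3 - 1059 annihilates α. By the rational root test, a rational root p/q (in lowest terms) of x^3 - 1059 would satisfy p^3 = 1059 q^3, forcing q = 1 and p^3 = 1059; but 1059 is not a perfect cube, contradiction. A monic cubic over Q with no rational root is irreducible (any nontrivial factorization would include a linear factor). Hence x^3 - 1059 is the minimal polynomial of α, and in particular [Q(α):Q] = 3.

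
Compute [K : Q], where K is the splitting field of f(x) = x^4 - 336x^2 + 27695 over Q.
[K : Q] = 4

Solving the quadratic in x^2: x^2 = (336 ± √(336^2 - 4·27695))/2 = (336 ± √2116)/2 = (336 ± 46)/2, giving x^2 = 145 or x^2 = 191. So f(x) = (x^2 - 145)(x^2 - 191) and the roots of f are ±√145, ±√191. Hence the splitting field is K = Q(√145, √191). Since 145 and 191 are distinct squarefree integers > 1, their product 27695 is not a perfect square, so √191 ∉ Q(√145). By the tower law [K:Q] = [Q(√145,√191):Q(√145)] · [Q(√145):Q] = 2 · 2 = 4.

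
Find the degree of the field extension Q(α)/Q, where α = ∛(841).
[Q(α):Q] = 3

The minimal polynomial of α is x^3 - 841, irreducible over Q since 841 is not a perfect cube (so x^3 - 841 has no rational root). Hence [Q(α):Q] = deg(m_α) = 3.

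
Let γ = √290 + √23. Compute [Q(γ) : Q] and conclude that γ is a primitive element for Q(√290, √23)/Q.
[Q(γ) : Q] = 4 (equivalently, Q(γ) = Q(√290, √23))

Obviously Q(γ) ⊆ Q(√290, √23), and [Q(√290, √23):Q] = 4 (since 290, 23 are distinct squarefree integers > 1 with 6670 not a perfect square). To show equality we compute the minimal polynomial of γ. From γ = √290 + √23: γ^2 = 290 + 2√(6670) + 23 = 313 + 2√(6670), so γ^2 - 313 = 2√(6670); squaring, (γ^2 - 313)^2 = 4·6670, i.e. γ^4 - 626γ^2 + 97969 - 26680 = 0, i.e. γ^4 - 626γ^2 + 71289 = 0. So γ is a root of x^4 - 626x^2 + 71289. This polynomial is irreducible over Q: it has no rational root (each ±√290 ± √23 is irrational), and any factorization into two quadratics over Q would force √(6670) ∈ Q (pairing opposite roots) or √290, √23 ∈ Q (other pairings), all impossible. Hence [Q(γ):Q] = 4 = [Q(√290, √23):Q], so Q(γ) = Q(√290, √23).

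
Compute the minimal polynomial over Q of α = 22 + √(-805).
m_α(x) = x^2 - 44x + 1289

From α - 22 = √(-805), squaring gives (α - 22)^2 = -805, i.e. α^2 - 44α + 484 = -805, so α^2 - 44α + 1289 = 0. The discriminant of x^2 - 44x + 1289 is (-44)^2 - 4·(1289) = 1936 - 5156 = -3220, and 4·(-805) is not a perfect square in Q since -805 is squarefree and ≠ 1. Hence x^2 - 44x + 1289 is irreducible over Q and is the minimal polynomial of α.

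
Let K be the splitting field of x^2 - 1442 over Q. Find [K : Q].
[K : Q] = 2

f(x) = x^2 - 1442 factors as (x - √1442)(x + √1442). The splitting field is K = Q(√1442). Since 1442 is squarefree and > 1, it is not a perfect square, so x^2 - 1442 is irreducible over Q and [Q(√1442) : Q] = 2. Hence [K : Q] = 2.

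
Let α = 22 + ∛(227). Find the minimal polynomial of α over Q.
m_α(x) = x^3 - 66x^2 + 1452x - 10875

Set β = α - 22 = ∛(227), so β^3 = 227. Then (α - 22)^3 - 227 = 0, i.e. α is a root of g(x) = (x - 22)^3 - 227 = x^3 - 66x^2 + 1452x - 10875. Since g(x) = h(x - 22) where h(x) = x^3 - 227, and h is irreducible over Q (because 227 is not a perfect cube, so h has no rational root, and a monic cubic with no rational root is irreducible), g is also irreducible (irreducibility is preserved under the substitution x → x - 22). Hence m_α(x) = x^3 - 66x^2 + 1452x - 10875.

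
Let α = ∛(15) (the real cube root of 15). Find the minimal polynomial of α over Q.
m_α(x) = x^3 - 15

α satisfies α^3 = 15, so x^3 - 15 annihilates α. By the rational root test, a rational root p/q (in lowest terms) of x^3 - 15 would satisfy p^3 = 15 q^3, forcing q = 1 and p^3 = 15; but 15 is not a perfect cube, contradiction. A monic cubic over Q with no rational root is irreducible (any nontrivial factorization would include a linear factor). Hence x^3 - 15 is the minimal polynomial of α, and in particular [Q(α):Q] = 3.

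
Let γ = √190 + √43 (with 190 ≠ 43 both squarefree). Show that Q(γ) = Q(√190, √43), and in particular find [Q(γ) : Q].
[Q(γ) : Q] = 4 (equivalently, Q(γ) = Q(√190, √43))

Obviously Q(γ) ⊆ Q(√190, √43), and [Q(√190, √43):Q] = 4 (since 190, 43 are distinct squarefree integers > 1 with 8170 not a perfect square). To show equality we compute the minimal polynomial of γ. From γ = √190 + √43: γ^2 = 190 + 2√(8170) + 43 = 233 + 2√(8170), so γ^2 - 233 = 2√(8170); squaring, (γ^2 - 233)^2 = 4·8170, i.e. γ^4 - 466γ^2 + 54289 - 32680 = 0, i.e. γ^4 - 466γ^2 + 21609 = 0. So γ is a root of x^4 - 466x^2 + 21609. This polynomial is irreducible over Q: it has no rational root (each ±√190 ± √43 is irrational), and any factorization into two quadratics over Q would force √(8170) ∈ Q (pairing opposite roots) or √190, √43 ∈ Q (other pairings), all impossible. Hence [Q(γ):Q] = 4 = [Q(√190, √43):Q], so Q(γ) = Q(√190, √43).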